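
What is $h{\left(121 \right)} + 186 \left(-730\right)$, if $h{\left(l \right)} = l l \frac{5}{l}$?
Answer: $-135175$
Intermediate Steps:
$h{\left(l \right)} = 5 l$ ($h{\left(l \right)} = l^{2} \frac{5}{l} = 5 l$)
$h{\left(121 \right)} + 186 \left(-730\right) = 5 \cdot 121 + 186 \left(-730\right) = 605 - 135780 = -135175$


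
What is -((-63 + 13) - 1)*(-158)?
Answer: -8058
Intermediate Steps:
-((-63 + 13) - 1)*(-158) = -(-50 - 1)*(-158) = -(-51)*(-158) = -1*8058 = -8058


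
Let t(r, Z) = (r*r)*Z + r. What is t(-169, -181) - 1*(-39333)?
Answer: -5130377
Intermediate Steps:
t(r, Z) = r + Z*r² (t(r, Z) = r²*Z + r = Z*r² + r = r + Z*r²)
t(-169, -181) - 1*(-39333) = -169*(1 - 181*(-169)) - 1*(-39333) = -169*(1 + 30589) + 39333 = -169*30590 + 39333 = -5169710 + 39333 = -5130377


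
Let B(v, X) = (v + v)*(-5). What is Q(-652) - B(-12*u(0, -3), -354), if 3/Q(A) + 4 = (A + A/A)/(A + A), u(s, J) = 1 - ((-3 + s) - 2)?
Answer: -3290712/4565 ≈ -720.86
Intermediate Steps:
u(s, J) = 6 - s (u(s, J) = 1 - (-5 + s) = 1 + (5 - s) = 6 - s)
Q(A) = 3/(-4 + (1 + A)/(2*A)) (Q(A) = 3/(-4 + (A + A/A)/(A + A)) = 3/(-4 + (A + 1)/((2*A))) = 3/(-4 + (1 + A)*(1/(2*A))) = 3/(-4 + (1 + A)/(2*A)))
B(v, X) = -10*v (B(v, X) = (2*v)*(-5) = -10*v)
Q(-652) - B(-12*u(0, -3), -354) = -6*(-652)/(-1 + 7*(-652)) - (-10)*(-12*(6 - 1*0)) = -6*(-652)/(-1 - 4564) - (-10)*(-12*(6 + 0)) = -6*(-652)/(-4565) - (-10)*(-12*6) = -6*(-652)*(-1/4565) - (-10)*(-72) = -3912/4565 - 1*720 = -3912/4565 - 720 = -3290712/4565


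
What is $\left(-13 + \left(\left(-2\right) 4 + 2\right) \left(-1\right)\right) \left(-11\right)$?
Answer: $77$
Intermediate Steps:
$\left(-13 + \left(\left(-2\right) 4 + 2\right) \left(-1\right)\right) \left(-11\right) = \left(-13 + \left(-8 + 2\right) \left(-1\right)\right) \left(-11\right) = \left(-13 - -6\right) \left(-11\right) = \left(-13 + 6\right) \left(-11\right) = \left(-7\right) \left(-11\right) = 77$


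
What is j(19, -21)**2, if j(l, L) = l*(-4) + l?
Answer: 3249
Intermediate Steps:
j(l, L) = -3*l (j(l, L) = -4*l + l = -3*l)
j(19, -21)**2 = (-3*19)**2 = (-57)**2 = 3249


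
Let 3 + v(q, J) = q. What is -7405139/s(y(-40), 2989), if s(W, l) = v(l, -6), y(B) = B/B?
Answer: -7405139/2986 ≈ -2480.0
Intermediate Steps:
y(B) = 1
v(q, J) = -3 + q
s(W, l) = -3 + l
-7405139/s(y(-40), 2989) = -7405139/(-3 + 2989) = -7405139/2986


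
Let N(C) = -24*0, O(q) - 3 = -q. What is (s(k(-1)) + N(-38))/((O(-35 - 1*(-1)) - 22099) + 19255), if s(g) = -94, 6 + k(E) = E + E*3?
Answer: 94/2807 ≈ 0.033488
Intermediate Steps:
k(E) = -6 + 4*E (k(E) = -6 + (E + E*3) = -6 + (E + 3*E) = -6 + 4*E)
O(q) = 3 - q
N(C) = 0
(s(k(-1)) + N(-38))/((O(-35 - 1*(-1)) - 22099) + 19255) = (-94 + 0)/(((3 - (-35 - 1*(-1))) - 22099) + 19255) = -94/(((3 - (-35 + 1)) - 22099) + 19255) = -94/(((3 - 1*(-34)) - 22099) + 19255) = -94/(((3 + 34) - 22099) + 19255) = -94/((37 - 22099) + 19255) = -94/(-22062 + 19255) = -94/(-2807) = -94*(-1/2807) = 94/2807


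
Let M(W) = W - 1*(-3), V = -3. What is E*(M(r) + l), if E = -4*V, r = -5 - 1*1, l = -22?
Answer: -300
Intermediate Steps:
r = -6 (r = -5 - 1 = -6)
M(W) = 3 + W (M(W) = W + 3 = 3 + W)
E = 12 (E = -4*(-3) = 12)
E*(M(r) + l) = 12*((3 - 6) - 22) = 12*(-3 - 22) = 12*(-25) = -300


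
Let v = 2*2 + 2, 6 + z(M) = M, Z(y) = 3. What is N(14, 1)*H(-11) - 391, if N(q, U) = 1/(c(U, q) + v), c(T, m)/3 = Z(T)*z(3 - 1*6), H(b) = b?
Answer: -29314/75 ≈ -390.85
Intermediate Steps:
z(M) = -6 + M
v = 6 (v = 4 + 2 = 6)
c(T, m) = -81 (c(T, m) = 3*(3*(-6 + (3 - 1*6))) = 3*(3*(-6 + (3 - 6))) = 3*(3*(-6 - 3)) = 3*(3*(-9)) = 3*(-27) = -81)
N(q, U) = -1/75 (N(q, U) = 1/(-81 + 6) = 1/(-75) = -1/75)
N(14, 1)*H(-11) - 391 = -1/75*(-11) - 391 = 11/75 - 391 = -29314/75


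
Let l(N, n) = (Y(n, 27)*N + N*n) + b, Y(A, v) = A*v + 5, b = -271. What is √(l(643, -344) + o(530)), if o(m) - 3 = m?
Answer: I*√6189899 ≈ 2487.9*I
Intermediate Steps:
o(m) = 3 + m
Y(A, v) = 5 + A*v
l(N, n) = -271 + N*n + N*(5 + 27*n) (l(N, n) = ((5 + n*27)*N + N*n) - 271 = ((5 + 27*n)*N + N*n) - 271 = (N*(5 + 27*n) + N*n) - 271 = (N*n + N*(5 + 27*n)) - 271 = -271 + N*n + N*(5 + 27*n))
√(l(643, -344) + o(530)) = √((-271 + 5*643 + 28*643*(-344)) + (3 + 530)) = √((-271 + 3215 - 6193376) + 533) = √(-6190432 + 533) = √(-6189899) = I*√6189899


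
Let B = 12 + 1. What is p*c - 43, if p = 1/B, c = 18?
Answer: -541/13 ≈ -41.615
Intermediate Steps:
B = 13
p = 1/13 ≈ 0.076923
p*c - 43 = (1/13)*18 - 43 = 18/13 - 43 = -541/13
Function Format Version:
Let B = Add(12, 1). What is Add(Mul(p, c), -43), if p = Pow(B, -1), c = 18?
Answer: Rational(-541, 13) ≈ -41.615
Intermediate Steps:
B = 13
p = Rational(1, 13) (p = Pow(13, -1) = Rational(1, 13) ≈ 0.076923)
Add(Mul(p, c), -43) = Add(Mul(Rational(1, 13), 18), -43) = Add(Rational(18, 13), -43) = Rational(-541, 13)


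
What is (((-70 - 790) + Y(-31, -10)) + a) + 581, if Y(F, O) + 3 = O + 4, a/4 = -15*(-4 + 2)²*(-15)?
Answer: 3312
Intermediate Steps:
a = 3600 (a = 4*(-15*(-4 + 2)²*(-15)) = 4*(-15*(-2)²*(-15)) = 4*(-15*4*(-15)) = 4*(-60*(-15)) = 4*900 = 3600)
Y(F, O) = 1 + O (Y(F, O) = -3 + (O + 4) = -3 + (4 + O) = 1 + O)
(((-70 - 790) + Y(-31, -10)) + a) + 581 = (((-70 - 790) + (1 - 10)) + 3600) + 581 = ((-860 - 9) + 3600) + 581 = (-869 + 3600) + 581 = 2731 + 581 = 3312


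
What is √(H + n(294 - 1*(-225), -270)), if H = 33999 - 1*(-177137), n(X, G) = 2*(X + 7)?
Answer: 2*√53047 ≈ 460.64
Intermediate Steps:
n(X, G) = 14 + 2*X (n(X, G) = 2*(7 + X) = 14 + 2*X)
H = 211136 (H = 33999 + 177137 = 211136)
√(H + n(294 - 1*(-225), -270)) = √(211136 + (14 + 2*(294 - 1*(-225)))) = √(211136 + (14 + 2*(294 + 225))) = √(211136 + (14 + 2*519)) = √(211136 + (14 + 1038)) = √(211136 + 1052) = √212188 = 2*√53047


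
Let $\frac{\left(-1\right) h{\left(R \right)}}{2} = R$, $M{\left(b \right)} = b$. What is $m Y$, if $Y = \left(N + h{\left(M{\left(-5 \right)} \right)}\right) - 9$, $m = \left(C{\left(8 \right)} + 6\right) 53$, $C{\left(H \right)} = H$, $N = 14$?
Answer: $11130$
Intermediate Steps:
$m = 742$ ($m = \left(8 + 6\right) 53 = 14 \cdot 53 = 742$)
$h{\left(R \right)} = - 2 R$
$Y = 15$ ($Y = \left(14 - -10\right) - 9 = \left(14 + 10\right) - 9 = 24 - 9 = 15$)
$m Y = 742 \cdot 15 = 11130$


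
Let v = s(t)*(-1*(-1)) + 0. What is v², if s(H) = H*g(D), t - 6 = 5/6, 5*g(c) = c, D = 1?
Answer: 1681/900 ≈ 1.8678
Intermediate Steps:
g(c) = c/5
t = 41/6 (t = 6 + 5/6 = 6 + 5*(⅙) = 6 + ⅚ = 41/6 ≈ 6.8333)
s(H) = H/5 (s(H) = H*((⅕)*1) = H*(⅕) = H/5)
v = 41/30 (v = ((⅕)*(41/6))*(-1*(-1)) + 0 = (41/30)*1 + 0 = 41/30 + 0 = 41/30 ≈ 1.3667)
v² = (41/30)² = 1681/900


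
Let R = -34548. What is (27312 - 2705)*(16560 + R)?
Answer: -442630716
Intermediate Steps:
(27312 - 2705)*(16560 + R) = (27312 - 2705)*(16560 - 34548) = 24607*(-17988) = -442630716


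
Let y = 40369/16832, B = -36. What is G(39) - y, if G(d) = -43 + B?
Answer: -1370097/16832 ≈ -81.398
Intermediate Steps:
y = 40369/16832 (y = 40369*(1/16832) = 40369/16832 ≈ 2.3983)
G(d) = -79 (G(d) = -43 - 36 = -79)
G(39) - y = -79 - 1*40369/16832 = -79 - 40369/16832 = -1370097/16832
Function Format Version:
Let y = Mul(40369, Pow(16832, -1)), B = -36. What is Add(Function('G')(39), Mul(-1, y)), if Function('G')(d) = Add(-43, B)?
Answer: Rational(-1370097, 16832) ≈ -81.398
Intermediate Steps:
y = Rational(40369, 16832) (y = Mul(40369, Rational(1, 16832)) = Rational(40369, 16832) ≈ 2.3983)
Function('G')(d) = -79 (Function('G')(d) = Add(-43, -36) = -79)
Add(Function('G')(39), Mul(-1, y)) = Add(-79, Mul(-1, Rational(40369, 16832))) = Add(-79, Rational(-40369, 16832)) = Rational(-1370097, 16832)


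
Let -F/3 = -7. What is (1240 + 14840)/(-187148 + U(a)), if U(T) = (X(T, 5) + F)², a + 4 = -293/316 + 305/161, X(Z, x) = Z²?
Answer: -107730302424109296046080/1247715790236569202266623 ≈ -0.086342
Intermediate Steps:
a = -154297/50876 (a = -4 + (-293/316 + 305/161) = -4 + 49207/50876 = -154297/50876 ≈ -3.0328)
F = 21 (F = -3*(-7) = 21)
U(T) = (21 + T²)² (U(T) = (T² + 21)² = (21 + T²)²)
(1240 + 14840)/(-187148 + U(a)) = (1240 + 14840)/(-187148 + (21 + (-154297/50876)²)²) = 16080/(-187148 + (21 + 23807564209/2588367376)²) = 16080/(-187148 + (78163279105/2588367376)²) = 16080/(-187148 + 6109498200446129601025/6699645673141125376) = 16080/(-1247715790236569202266623/6699645673141125376) = 16080*(-6699645673141125376/1247715790236569202266623) = -107730302424109296046080/1247715790236569202266623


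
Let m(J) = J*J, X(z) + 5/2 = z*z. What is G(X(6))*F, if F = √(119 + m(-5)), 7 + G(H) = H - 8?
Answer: 222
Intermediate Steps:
X(z) = -5/2 + z² (X(z) = -5/2 + z*z = -5/2 + z²)
G(H) = -15 + H (G(H) = -7 + (H - 8) = -7 + (-8 + H) = -15 + H)
m(J) = J²
F = 12 (F = √(119 + (-5)²) = √(119 + 25) = √144 = 12)
G(X(6))*F = (-15 + (-5/2 + 6²))*12 = (-15 + (-5/2 + 36))*12 = (-15 + 67/2)*12 = (37/2)*12 = 222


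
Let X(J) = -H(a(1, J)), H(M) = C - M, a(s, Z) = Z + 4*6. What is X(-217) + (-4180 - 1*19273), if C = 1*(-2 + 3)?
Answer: -23647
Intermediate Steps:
a(s, Z) = 24 + Z (a(s, Z) = Z + 24 = 24 + Z)
C = 1 (C = 1*1 = 1)
H(M) = 1 - M
X(J) = 23 + J (X(J) = -(1 - (24 + J)) = -(1 + (-24 - J)) = -(-23 - J) = 23 + J)
X(-217) + (-4180 - 1*19273) = (23 - 217) + (-4180 - 1*19273) = -194 + (-4180 - 19273) = -194 - 23453 = -23647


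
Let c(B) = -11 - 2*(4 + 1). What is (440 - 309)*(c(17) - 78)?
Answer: -12969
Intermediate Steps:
c(B) = -21 (c(B) = -11 - 2*5 = -11 - 1*10 = -11 - 10 = -21)
(440 - 309)*(c(17) - 78) = (440 - 309)*(-21 - 78) = 131*(-99) = -12969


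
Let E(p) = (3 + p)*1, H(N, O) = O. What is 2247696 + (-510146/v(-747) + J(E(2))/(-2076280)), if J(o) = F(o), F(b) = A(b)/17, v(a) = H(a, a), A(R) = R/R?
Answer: 59282287040851333/26366679720 ≈ 2.2484e+6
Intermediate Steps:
A(R) = 1
v(a) = a
F(b) = 1/17
E(p) = 3 + p
J(o) = 1/17
2247696 + (-510146/v(-747) + J(E(2))/(-2076280)) = 2247696 + (-510146/(-747) + (1/17)/(-2076280)) = 2247696 + (-510146*(-1/747) + (1/17)*(-1/2076280)) = 2247696 + (510146/747 - 1/35296760) = 2247696 + 18006500926213/26366679720 = 59282287040851333/26366679720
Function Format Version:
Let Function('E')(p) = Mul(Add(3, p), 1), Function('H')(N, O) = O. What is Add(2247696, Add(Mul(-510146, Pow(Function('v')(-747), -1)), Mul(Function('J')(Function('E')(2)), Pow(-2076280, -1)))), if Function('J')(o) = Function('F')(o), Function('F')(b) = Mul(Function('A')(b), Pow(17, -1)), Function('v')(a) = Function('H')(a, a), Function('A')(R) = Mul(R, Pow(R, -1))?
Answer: Rational(59282287040851333, 26366679720) ≈ 2.2484e+6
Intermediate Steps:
Function('A')(R) = 1
Function('v')(a) = a
Function('F')(b) = Rational(1, 17) (Function('F')(b) = Mul(1, Pow(17, -1)) = Mul(1, Rational(1, 17)) = Rational(1, 17))
Function('E')(p) = Add(3, p)
Function('J')(o) = Rational(1, 17)
Add(2247696, Add(Mul(-510146, Pow(Function('v')(-747), -1)), Mul(Function('J')(Function('E')(2)), Pow(-2076280, -1)))) = Add(2247696, Add(Mul(-510146, Pow(-747, -1)), Mul(Rational(1, 17), Pow(-2076280, -1)))) = Add(2247696, Add(Mul(-510146, Rational(-1, 747)), Mul(Rational(1, 17), Rational(-1, 2076280)))) = Add(2247696, Add(Rational(510146, 747), Rational(-1, 35296760))) = Add(2247696, Rational(18006500926213, 26366679720)) = Rational(59282287040851333, 26366679720)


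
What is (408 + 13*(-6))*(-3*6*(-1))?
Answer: 5940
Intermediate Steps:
(408 + 13*(-6))*(-3*6*(-1)) = (408 - 78)*(-18*(-1)) = 330*18 = 5940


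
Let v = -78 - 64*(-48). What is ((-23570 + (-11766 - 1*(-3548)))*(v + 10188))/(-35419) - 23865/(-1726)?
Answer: 724090046451/61133194 ≈ 11844.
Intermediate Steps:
v = 2994 (v = -78 + 3072 = 2994)
((-23570 + (-11766 - 1*(-3548)))*(v + 10188))/(-35419) - 23865/(-1726) = ((-23570 + (-11766 - 1*(-3548)))*(2994 + 10188))/(-35419) - 23865/(-1726) = ((-23570 + (-11766 + 3548))*13182)*(-1/35419) - 23865*(-1/1726) = ((-23570 - 8218)*13182)*(-1/35419) + 23865/1726 = -31788*13182*(-1/35419) + 23865/1726 = -419029416*(-1/35419) + 23865/1726 = 419029416/35419 + 23865/1726 = 724090046451/61133194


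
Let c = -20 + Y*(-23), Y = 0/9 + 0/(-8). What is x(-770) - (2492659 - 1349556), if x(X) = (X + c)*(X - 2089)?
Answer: 1115507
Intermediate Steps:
Y = 0 (Y = 0*(⅑) + 0*(-⅛) = 0 + 0 = 0)
c = -20 (c = -20 + 0*(-23) = -20 + 0 = -20)
x(X) = (-2089 + X)*(-20 + X) (x(X) = (X - 20)*(X - 2089) = (-20 + X)*(-2089 + X) = (-2089 + X)*(-20 + X))
x(-770) - (2492659 - 1349556) = (41780 + (-770)² - 2109*(-770)) - (2492659 - 1349556) = (41780 + 592900 + 1623930) - 1*1143103 = 2258610 - 1143103 = 1115507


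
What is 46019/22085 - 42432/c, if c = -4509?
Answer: 381536797/33193755 ≈ 11.494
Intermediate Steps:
46019/22085 - 42432/c = 46019/22085 - 42432/(-4509) = 46019*(1/22085) - 42432*(-1/4509) = 46019/22085 + 14144/1503 = 381536797/33193755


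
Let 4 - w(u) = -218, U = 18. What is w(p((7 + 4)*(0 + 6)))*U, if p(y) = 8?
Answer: 3996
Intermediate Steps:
w(u) = 222 (w(u) = 4 - 1*(-218) = 4 + 218 = 222)
w(p((7 + 4)*(0 + 6)))*U = 222*18 = 3996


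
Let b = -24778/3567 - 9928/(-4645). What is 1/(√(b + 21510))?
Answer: √1475913706900771110/178156689508 ≈ 0.0068191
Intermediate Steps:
b = -79680634/16568715 (b = -24778*1/3567 - 9928*(-1/4645) = -24778/3567 + 9928/4645 = -79680634/16568715 ≈ -4.8091)
1/(√(b + 21510)) = 1/(√(-79680634/16568715 + 21510)) = 1/(√(356313379016/16568715)) = 1/(2*√1475913706900771110/16568715) = √1475913706900771110/178156689508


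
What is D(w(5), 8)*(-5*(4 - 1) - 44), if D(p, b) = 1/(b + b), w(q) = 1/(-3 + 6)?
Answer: -59/16 ≈ -3.6875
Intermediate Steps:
w(q) = ⅓ (w(q) = 1/3 = ⅓)
D(p, b) = 1/(2*b)
D(w(5), 8)*(-5*(4 - 1) - 44) = ((½)/8)*(-5*(4 - 1) - 44) = ((½)*(⅛))*(-5*3 - 44) = (-15 - 44)/16 = (1/16)*(-59) = -59/16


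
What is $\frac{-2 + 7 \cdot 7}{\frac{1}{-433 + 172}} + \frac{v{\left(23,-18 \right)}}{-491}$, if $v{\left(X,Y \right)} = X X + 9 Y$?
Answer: $- \frac{6023464}{491} \approx -12268.0$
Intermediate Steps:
$v{\left(X,Y \right)} = X^{2} + 9 Y$
$\frac{-2 + 7 \cdot 7}{\frac{1}{-433 + 172}} + \frac{v{\left(23,-18 \right)}}{-491} = \frac{-2 + 7 \cdot 7}{\frac{1}{-433 + 172}} + \frac{23^{2} + 9 \left(-18\right)}{-491} = \frac{-2 + 49}{\frac{1}{-261}} + \left(529 - 162\right) \left(- \frac{1}{491}\right) = \frac{47}{- \frac{1}{261}} + 367 \left(- \frac{1}{491}\right) = 47 \left(-261\right) - \frac{367}{491} = -12267 - \frac{367}{491} = - \frac{6023464}{491}$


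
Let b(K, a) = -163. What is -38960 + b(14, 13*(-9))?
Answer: -39123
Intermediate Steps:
-38960 + b(14, 13*(-9)) = -38960 - 163 = -39123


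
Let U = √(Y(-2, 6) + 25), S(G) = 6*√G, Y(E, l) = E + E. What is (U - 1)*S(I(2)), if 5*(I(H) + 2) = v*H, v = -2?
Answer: 6*I*√70*(-1 + √21)/5 ≈ 35.969*I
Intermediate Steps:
I(H) = -2 - 2*H/5 (I(H) = -2 + (-2*H)/5 = -2 - 2*H/5)
Y(E, l) = 2*E
U = √21 (U = √(2*(-2) + 25) = √(-4 + 25) = √21 ≈ 4.5826)
(U - 1)*S(I(2)) = (√21 - 1)*(6*√(-2 - ⅖*2)) = (-1 + √21)*(6*√(-2 - ⅘)) = (-1 + √21)*(6*√(-14/5)) = (-1 + √21)*(6*(I*√70/5)) = (-1 + √21)*(6*I*√70/5) = 6*I*√70*(-1 + √21)/5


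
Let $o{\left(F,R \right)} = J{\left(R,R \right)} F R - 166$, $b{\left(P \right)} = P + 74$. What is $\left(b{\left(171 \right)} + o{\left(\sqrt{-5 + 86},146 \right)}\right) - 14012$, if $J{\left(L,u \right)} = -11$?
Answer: $-28387$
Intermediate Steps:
$b{\left(P \right)} = 74 + P$
$o{\left(F,R \right)} = -166 - 11 F R$ ($o{\left(F,R \right)} = - 11 F R - 166 = -166 - 11 F R$)
$\left(b{\left(171 \right)} + o{\left(\sqrt{-5 + 86},146 \right)}\right) - 14012 = \left(\left(74 + 171\right) - \left(166 + 11 \sqrt{-5 + 86} \cdot 146\right)\right) - 14012 = \left(245 - \left(166 + 11 \sqrt{81} \cdot 146\right)\right) - 14012 = \left(245 - \left(166 + 99 \cdot 146\right)\right) - 14012 = \left(245 - 14620\right) - 14012 = -14375 - 14012 = -28387$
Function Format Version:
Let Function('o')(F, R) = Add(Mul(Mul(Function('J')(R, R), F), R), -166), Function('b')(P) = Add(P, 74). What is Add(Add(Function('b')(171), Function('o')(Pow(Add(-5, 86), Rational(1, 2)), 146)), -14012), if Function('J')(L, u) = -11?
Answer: -28387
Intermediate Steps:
Function('b')(P) = Add(74, P)
Function('o')(F, R) = Add(-166, Mul(-11, F, R)) (Function('o')(F, R) = Add(Mul(Mul(-11, F), R), -166) = Add(Mul(-11, F, R), -166) = Add(-166, Mul(-11, F, R)))
Add(Add(Function('b')(171), Function('o')(Pow(Add(-5, 86), Rational(1, 2)), 146)), -14012) = Add(Add(Add(74, 171), Add(-166, Mul(-11, Pow(Add(-5, 86), Rational(1, 2)), 146))), -14012) = Add(Add(245, Add(-166, Mul(-11, Pow(81, Rational(1, 2)), 146))), -14012) = Add(Add(245, Add(-166, Mul(-11, 9, 146))), -14012) = Add(Add(245, Add(-166, -14454)), -14012) = Add(Add(245, -14620), -14012) = Add(-14375, -14012) = -28387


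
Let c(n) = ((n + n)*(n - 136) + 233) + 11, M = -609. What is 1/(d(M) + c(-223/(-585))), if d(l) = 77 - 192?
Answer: 342225/8762723 ≈ 0.039055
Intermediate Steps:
d(l) = -115
c(n) = 244 + 2*n*(-136 + n) (c(n) = ((2*n)*(-136 + n) + 233) + 11 = (2*n*(-136 + n) + 233) + 11 = (233 + 2*n*(-136 + n)) + 11 = 244 + 2*n*(-136 + n))
1/(d(M) + c(-223/(-585))) = 1/(-115 + (244 - (-60656)/(-585) + 2*(-223/(-585))**2)) = 1/(-115 + (244 - (-60656)*(-1)/585 + 2*(-223*(-1/585))**2)) = 1/(-115 + (244 - 272*223/585 + 2*(223/585)**2)) = 1/(-115 + (244 - 60656/585 + 2*(49729/342225))) = 1/(-115 + (244 - 60656/585 + 99458/342225)) = 1/(-115 + 48118598/342225) = 1/(8762723/342225) = 342225/8762723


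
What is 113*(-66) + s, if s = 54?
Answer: -7404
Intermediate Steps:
113*(-66) + s = 113*(-66) + 54 = -7458 + 54 = -7404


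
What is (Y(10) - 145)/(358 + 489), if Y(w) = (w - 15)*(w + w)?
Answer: -35/121 ≈ -0.28926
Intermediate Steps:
Y(w) = 2*w*(-15 + w) (Y(w) = (-15 + w)*(2*w) = 2*w*(-15 + w))
(Y(10) - 145)/(358 + 489) = (2*10*(-15 + 10) - 145)/(358 + 489) = (2*10*(-5) - 145)/847 = (-100 - 145)*(1/847) = -245*1/847 = -35/121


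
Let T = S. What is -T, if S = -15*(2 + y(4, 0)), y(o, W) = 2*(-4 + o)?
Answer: 30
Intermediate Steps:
y(o, W) = -8 + 2*o
S = -30 (S = -15*(2 + (-8 + 2*4)) = -15*(2 + (-8 + 8)) = -15*(2 + 0) = -15*2 = -30)
T = -30
-T = -1*(-30) = 30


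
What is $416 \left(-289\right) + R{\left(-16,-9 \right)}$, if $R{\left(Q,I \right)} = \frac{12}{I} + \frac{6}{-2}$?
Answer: $- \frac{360685}{3} \approx -1.2023 \cdot 10^{5}$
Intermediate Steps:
$R{\left(Q,I \right)} = -3 + \frac{12}{I}$ ($R{\left(Q,I \right)} = \frac{12}{I} + 6 \left(- \frac{1}{2}\right) = \frac{12}{I} - 3 = -3 + \frac{12}{I}$)
$416 \left(-289\right) + R{\left(-16,-9 \right)} = 416 \left(-289\right) - \left(3 - \frac{12}{-9}\right) = -120224 + \left(-3 + 12 \left(- \frac{1}{9}\right)\right) = -120224 - \frac{13}{3} = - \frac{360685}{3}$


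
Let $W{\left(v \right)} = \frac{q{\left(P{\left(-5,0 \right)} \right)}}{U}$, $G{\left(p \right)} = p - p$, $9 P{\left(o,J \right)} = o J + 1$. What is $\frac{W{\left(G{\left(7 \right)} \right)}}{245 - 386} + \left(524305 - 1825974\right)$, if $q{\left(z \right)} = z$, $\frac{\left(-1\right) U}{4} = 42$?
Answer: $- \frac{277505417447}{213192} \approx -1.3017 \cdot 10^{6}$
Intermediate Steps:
$U = -168$ ($U = \left(-4\right) 42 = -168$)
$P{\left(o,J \right)} = \frac{1}{9} + \frac{J o}{9}$ ($P{\left(o,J \right)} = \frac{o J + 1}{9} = \frac{J o + 1}{9} = \frac{1 + J o}{9} = \frac{1}{9} + \frac{J o}{9}$)
$G{\left(p \right)} = 0$
$W{\left(v \right)} = - \frac{1}{1512}$ ($W{\left(v \right)} = \frac{\frac{1}{9} + \frac{1}{9} \cdot 0 \left(-5\right)}{-168} = \left(\frac{1}{9} + 0\right) \left(- \frac{1}{168}\right) = \frac{1}{9} \left(- \frac{1}{168}\right) = - \frac{1}{1512}$)
$\frac{W{\left(G{\left(7 \right)} \right)}}{245 - 386} + \left(524305 - 1825974\right) = - \frac{1}{1512 \left(245 - 386\right)} + \left(524305 - 1825974\right) = - \frac{1}{1512 \left(-141\right)} - 1301669 = \left(- \frac{1}{1512}\right) \left(- \frac{1}{141}\right) - 1301669 = \frac{1}{213192} - 1301669 = - \frac{277505417447}{213192}$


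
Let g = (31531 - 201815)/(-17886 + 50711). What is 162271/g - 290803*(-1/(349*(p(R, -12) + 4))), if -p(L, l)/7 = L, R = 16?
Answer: -25102209363869/802293066 ≈ -31288.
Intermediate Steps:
p(L, l) = -7*L
g = -170284/32825 ≈ -5.1876
162271/g - 290803*(-1/(349*(p(R, -12) + 4))) = 162271/(-170284/32825) - 290803*(-1/(349*(-7*16 + 4))) = 162271*(-32825/170284) - 290803*(-1/(349*(-112 + 4))) = -5326545575/170284 - 290803/((-108*(-349))) = -5326545575/170284 - 290803/37692 = -25102209363869/802293066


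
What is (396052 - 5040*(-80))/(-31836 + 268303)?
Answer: 799252/236467 ≈ 3.3800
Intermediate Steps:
(396052 - 5040*(-80))/(-31836 + 268303) = (396052 + 403200)/236467 = 799252*(1/236467) = 799252/236467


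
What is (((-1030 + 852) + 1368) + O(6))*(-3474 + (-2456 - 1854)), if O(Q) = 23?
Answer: -9441992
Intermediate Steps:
(((-1030 + 852) + 1368) + O(6))*(-3474 + (-2456 - 1854)) = (((-1030 + 852) + 1368) + 23)*(-3474 + (-2456 - 1854)) = ((-178 + 1368) + 23)*(-3474 - 4310) = (1190 + 23)*(-7784) = 1213*(-7784) = -9441992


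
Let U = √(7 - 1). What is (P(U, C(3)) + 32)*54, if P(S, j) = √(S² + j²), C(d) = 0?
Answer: 1728 + 54*√6 ≈ 1860.3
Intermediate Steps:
U = √6 ≈ 2.4495
(P(U, C(3)) + 32)*54 = (√((√6)² + 0²) + 32)*54 = (√(6 + 0) + 32)*54 = (√6 + 32)*54 = (32 + √6)*54 = 1728 + 54*√6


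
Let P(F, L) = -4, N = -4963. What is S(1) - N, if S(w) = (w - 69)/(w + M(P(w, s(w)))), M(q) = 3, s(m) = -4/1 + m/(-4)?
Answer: 4946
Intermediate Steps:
s(m) = -4 - m/4 (s(m) = -4*1 + m*(-¼) = -4 - m/4)
S(w) = (-69 + w)/(3 + w) (S(w) = (w - 69)/(w + 3) = (-69 + w)/(3 + w))
S(1) - N = (-69 + 1)/(3 + 1) - 1*(-4963) = -68/4 + 4963 = (¼)*(-68) + 4963 = -17 + 4963 = 4946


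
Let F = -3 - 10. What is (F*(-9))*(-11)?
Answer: -1287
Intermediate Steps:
F = -13
(F*(-9))*(-11) = -13*(-9)*(-11) = 117*(-11) = -1287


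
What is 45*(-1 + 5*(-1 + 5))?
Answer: 855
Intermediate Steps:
45*(-1 + 5*(-1 + 5)) = 45*(-1 + 5*4) = 45*(-1 + 20) = 45*19 = 855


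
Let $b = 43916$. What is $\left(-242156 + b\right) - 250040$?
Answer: $-448280$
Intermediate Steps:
$\left(-242156 + b\right) - 250040 = \left(-242156 + 43916\right) - 250040 = -198240 - 250040 = -448280$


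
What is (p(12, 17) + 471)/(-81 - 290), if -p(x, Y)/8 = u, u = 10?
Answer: -391/371 ≈ -1.0539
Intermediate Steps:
p(x, Y) = -80 (p(x, Y) = -8*10 = -80)
(p(12, 17) + 471)/(-81 - 290) = (-80 + 471)/(-81 - 290) = 391/(-371) = 391*(-1/371) = -391/371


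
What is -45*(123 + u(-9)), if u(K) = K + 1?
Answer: -5175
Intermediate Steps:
u(K) = 1 + K
-45*(123 + u(-9)) = -45*(123 + (1 - 9)) = -45*(123 - 8) = -45*115 = -5175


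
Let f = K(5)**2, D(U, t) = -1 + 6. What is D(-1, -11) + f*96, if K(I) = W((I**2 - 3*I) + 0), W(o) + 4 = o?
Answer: 3461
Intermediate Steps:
D(U, t) = 5
W(o) = -4 + o
K(I) = -4 + I**2 - 3*I (K(I) = -4 + ((I**2 - 3*I) + 0) = -4 + (I**2 - 3*I) = -4 + I**2 - 3*I)
f = 36 (f = (-4 + 5*(-3 + 5))**2 = (-4 + 5*2)**2 = (-4 + 10)**2 = 6**2 = 36)
D(-1, -11) + f*96 = 5 + 36*96 = 5 + 3456 = 3461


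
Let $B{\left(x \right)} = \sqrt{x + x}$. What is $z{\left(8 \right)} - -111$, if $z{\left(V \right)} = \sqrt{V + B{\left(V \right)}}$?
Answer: $111 + 2 \sqrt{3} \approx 114.46$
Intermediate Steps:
$B{\left(x \right)} = \sqrt{2} \sqrt{x}$ ($B{\left(x \right)} = \sqrt{2 x} = \sqrt{2} \sqrt{x}$)
$z{\left(V \right)} = \sqrt{V + \sqrt{2} \sqrt{V}}$
$z{\left(8 \right)} - -111 = \sqrt{8 + \sqrt{2} \sqrt{8}} - -111 = \sqrt{8 + \sqrt{2} \cdot 2 \sqrt{2}} + 111 = \sqrt{8 + 4} + 111 = \sqrt{12} + 111 = 2 \sqrt{3} + 111 = 111 + 2 \sqrt{3}$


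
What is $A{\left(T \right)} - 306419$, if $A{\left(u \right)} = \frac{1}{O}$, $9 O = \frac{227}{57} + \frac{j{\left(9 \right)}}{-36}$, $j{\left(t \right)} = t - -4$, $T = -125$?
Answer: $- \frac{758993707}{2477} \approx -3.0642 \cdot 10^{5}$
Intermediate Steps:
$j{\left(t \right)} = 4 + t$ ($j{\left(t \right)} = t + 4 = 4 + t$)
$O = \frac{2477}{6156}$ ($O = \frac{\frac{227}{57} + \frac{4 + 9}{-36}}{9} = \frac{227 \cdot \frac{1}{57} + 13 \left(- \frac{1}{36}\right)}{9} = \frac{\frac{227}{57} - \frac{13}{36}}{9} = \frac{1}{9} \cdot \frac{2477}{684} = \frac{2477}{6156} \approx 0.40237$)
$A{\left(u \right)} = \frac{6156}{2477}$ ($A{\left(u \right)} = \frac{1}{\frac{2477}{6156}} = \frac{6156}{2477}$)
$A{\left(T \right)} - 306419 = \frac{6156}{2477} - 306419 = - \frac{758993707}{2477}$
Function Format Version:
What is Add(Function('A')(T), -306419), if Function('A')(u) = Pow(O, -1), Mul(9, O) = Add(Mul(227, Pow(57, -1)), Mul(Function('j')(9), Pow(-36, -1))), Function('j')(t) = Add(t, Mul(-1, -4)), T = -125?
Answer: Rational(-758993707, 2477) ≈ -3.0642e+5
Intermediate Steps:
Function('j')(t) = Add(4, t) (Function('j')(t) = Add(t, 4) = Add(4, t))
O = Rational(2477, 6156) (O = Mul(Rational(1, 9), Add(Mul(227, Pow(57, -1)), Mul(Add(4, 9), Pow(-36, -1)))) = Mul(Rational(1, 9), Add(Mul(227, Rational(1, 57)), Mul(13, Rational(-1, 36)))) = Mul(Rational(1, 9), Add(Rational(227, 57), Rational(-13, 36))) = Mul(Rational(1, 9), Rational(2477, 684)) = Rational(2477, 6156) ≈ 0.40237)
Function('A')(u) = Rational(6156, 2477) (Function('A')(u) = Pow(Rational(2477, 6156), -1) = Rational(6156, 2477))
Add(Function('A')(T), -306419) = Add(Rational(6156, 2477), -306419) = Rational(-758993707, 2477)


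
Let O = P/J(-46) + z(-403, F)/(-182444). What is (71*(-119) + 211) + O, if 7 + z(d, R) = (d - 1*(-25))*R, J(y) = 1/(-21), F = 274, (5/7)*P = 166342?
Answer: -4468685028121/912220 ≈ -4.8987e+6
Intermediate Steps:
P = 1164394/5 (P = (7/5)*166342 = 1164394/5 ≈ 2.3288e+5)
J(y) = -1/21
z(d, R) = -7 + R*(25 + d) (z(d, R) = -7 + (d - 1*(-25))*R = -7 + (d + 25)*R = -7 + (25 + d)*R = -7 + R*(25 + d))
O = -4461170159761/912220 (O = 1164394/(5*(-1/21)) + (-7 + 25*274 + 274*(-403))/(-182444) = (1164394/5)*(-21) + (-7 + 6850 - 110422)*(-1/182444) = -24452274/5 - 103579*(-1/182444) = -24452274/5 + 103579/182444 = -4461170159761/912220 ≈ -4.8905e+6)
(71*(-119) + 211) + O = (71*(-119) + 211) - 4461170159761/912220 = (-8449 + 211) - 4461170159761/912220 = -8238 - 4461170159761/912220 = -4468685028121/912220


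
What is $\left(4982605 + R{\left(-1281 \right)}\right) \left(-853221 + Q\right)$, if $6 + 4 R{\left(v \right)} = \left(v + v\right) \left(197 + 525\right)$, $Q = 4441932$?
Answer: $\frac{32443113771075}{2} \approx 1.6222 \cdot 10^{13}$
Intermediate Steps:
$R{\left(v \right)} = - \frac{3}{2} + 361 v$ ($R{\left(v \right)} = - \frac{3}{2} + \frac{\left(v + v\right) \left(197 + 525\right)}{4} = - \frac{3}{2} + \frac{2 v 722}{4} = - \frac{3}{2} + \frac{1444 v}{4} = - \frac{3}{2} + 361 v$)
$\left(4982605 + R{\left(-1281 \right)}\right) \left(-853221 + Q\right) = \left(4982605 + \left(- \frac{3}{2} + 361 \left(-1281\right)\right)\right) \left(-853221 + 4441932\right) = \left(4982605 - \frac{924885}{2}\right) 3588711 = \frac{9040325}{2} \cdot 3588711 = \frac{32443113771075}{2}$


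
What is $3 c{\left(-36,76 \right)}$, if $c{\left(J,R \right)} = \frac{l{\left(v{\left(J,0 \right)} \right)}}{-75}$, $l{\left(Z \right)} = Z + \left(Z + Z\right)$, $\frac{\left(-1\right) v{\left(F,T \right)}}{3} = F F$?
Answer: $\frac{11664}{25} \approx 466.56$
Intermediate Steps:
$v{\left(F,T \right)} = - 3 F^{2}$ ($v{\left(F,T \right)} = - 3 F F = - 3 F^{2}$)
$l{\left(Z \right)} = 3 Z$ ($l{\left(Z \right)} = Z + 2 Z = 3 Z$)
$c{\left(J,R \right)} = \frac{3 J^{2}}{25}$ ($c{\left(J,R \right)} = \frac{3 \left(- 3 J^{2}\right)}{-75} = - 9 J^{2} \left(- \frac{1}{75}\right) = \frac{3 J^{2}}{25}$)
$3 c{\left(-36,76 \right)} = 3 \frac{3 \left(-36\right)^{2}}{25} = 3 \cdot \frac{3}{25} \cdot 1296 = 3 \cdot \frac{3888}{25} = \frac{11664}{25}$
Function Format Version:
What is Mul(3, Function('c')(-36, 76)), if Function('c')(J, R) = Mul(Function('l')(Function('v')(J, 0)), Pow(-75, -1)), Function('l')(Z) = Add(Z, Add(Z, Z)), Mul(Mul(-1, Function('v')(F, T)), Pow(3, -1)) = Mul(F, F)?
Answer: Rational(11664, 25) ≈ 466.56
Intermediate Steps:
Function('v')(F, T) = Mul(-3, Pow(F, 2)) (Function('v')(F, T) = Mul(-3, Mul(F, F)) = Mul(-3, Pow(F, 2)))
Function('l')(Z) = Mul(3, Z) (Function('l')(Z) = Add(Z, Mul(2, Z)) = Mul(3, Z))
Function('c')(J, R) = Mul(Rational(3, 25), Pow(J, 2)) (Function('c')(J, R) = Mul(Mul(3, Mul(-3, Pow(J, 2))), Pow(-75, -1)) = Mul(Mul(-9, Pow(J, 2)), Rational(-1, 75)) = Mul(Rational(3, 25), Pow(J, 2)))
Mul(3, Function('c')(-36, 76)) = Mul(3, Mul(Rational(3, 25), Pow(-36, 2))) = Mul(3, Mul(Rational(3, 25), 1296)) = Mul(3, Rational(3888, 25)) = Rational(11664, 25)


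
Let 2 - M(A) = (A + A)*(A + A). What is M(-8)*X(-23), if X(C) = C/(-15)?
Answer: -5842/15 ≈ -389.47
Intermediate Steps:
X(C) = -C/15 (X(C) = C*(-1/15) = -C/15)
M(A) = 2 - 4*A² (M(A) = 2 - (A + A)*(A + A) = 2 - 2*A*2*A = 2 - 4*A²)
M(-8)*X(-23) = (2 - 4*(-8)²)*(-1/15*(-23)) = (2 - 4*64)*(23/15) = (2 - 256)*(23/15) = -254*23/15 = -5842/15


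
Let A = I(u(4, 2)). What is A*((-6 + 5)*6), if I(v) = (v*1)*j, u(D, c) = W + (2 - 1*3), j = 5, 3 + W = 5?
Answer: -30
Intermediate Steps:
W = 2 (W = -3 + 5 = 2)
u(D, c) = 1 (u(D, c) = 2 + (2 - 1*3) = 2 + (2 - 3) = 2 - 1 = 1)
I(v) = 5*v (I(v) = (v*1)*5 = v*5 = 5*v)
A = 5 (A = 5*1 = 5)
A*((-6 + 5)*6) = 5*((-6 + 5)*6) = 5*(-1*6) = 5*(-6) = -30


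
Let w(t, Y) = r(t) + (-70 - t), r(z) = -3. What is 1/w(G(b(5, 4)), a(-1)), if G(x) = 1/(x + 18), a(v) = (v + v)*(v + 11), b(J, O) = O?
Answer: -22/1607 ≈ -0.013690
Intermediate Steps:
a(v) = 2*v*(11 + v) (a(v) = (2*v)*(11 + v) = 2*v*(11 + v))
G(x) = 1/(18 + x)
w(t, Y) = -73 - t (w(t, Y) = -3 + (-70 - t) = -73 - t)
1/w(G(b(5, 4)), a(-1)) = 1/(-73 - 1/(18 + 4)) = 1/(-73 - 1/22) = 1/(-1607/22) = -22/1607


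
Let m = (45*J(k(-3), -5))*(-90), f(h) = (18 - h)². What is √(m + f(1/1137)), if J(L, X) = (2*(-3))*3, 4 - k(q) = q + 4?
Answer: 5*√3786467053/1137 ≈ 270.60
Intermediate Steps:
k(q) = -q (k(q) = 4 - (q + 4) = 4 - (4 + q) = 4 + (-4 - q) = -q)
J(L, X) = -18 (J(L, X) = -6*3 = -18)
m = 72900 (m = (45*(-18))*(-90) = -810*(-90) = 72900)
√(m + f(1/1137)) = √(72900 + (-18 + 1/1137)²) = √(72900 + (-20465/1137)²) = √(72900 + 418816225/1292769) = √(94661676325/1292769) = 5*√3786467053/1137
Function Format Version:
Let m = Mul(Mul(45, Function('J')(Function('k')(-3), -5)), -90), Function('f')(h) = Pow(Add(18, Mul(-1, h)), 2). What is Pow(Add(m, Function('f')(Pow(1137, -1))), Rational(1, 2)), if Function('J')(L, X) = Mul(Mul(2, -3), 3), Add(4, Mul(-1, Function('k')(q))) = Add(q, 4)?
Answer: Mul(Rational(5, 1137), Pow(3786467053, Rational(1, 2))) ≈ 270.60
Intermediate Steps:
Function('k')(q) = Mul(-1, q) (Function('k')(q) = Add(4, Mul(-1, Add(q, 4))) = Add(4, Mul(-1, Add(4, q))) = Add(4, Add(-4, Mul(-1, q))) = Mul(-1, q))
Function('J')(L, X) = -18 (Function('J')(L, X) = Mul(-6, 3) = -18)
m = 72900 (m = Mul(Mul(45, -18), -90) = Mul(-810, -90) = 72900)
Pow(Add(m, Function('f')(Pow(1137, -1))), Rational(1, 2)) = Pow(Add(72900, Pow(Add(-18, Pow(1137, -1)), 2)), Rational(1, 2)) = Pow(Add(72900, Pow(Add(-18, Rational(1, 1137)), 2)), Rational(1, 2)) = Pow(Add(72900, Pow(Rational(-20465, 1137), 2)), Rational(1, 2)) = Pow(Add(72900, Rational(418816225, 1292769)), Rational(1, 2)) = Pow(Rational(94661676325, 1292769), Rational(1, 2)) = Mul(Rational(5, 1137), Pow(3786467053, Rational(1, 2)))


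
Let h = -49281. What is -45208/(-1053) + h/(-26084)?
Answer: 1231098365/27466452 ≈ 44.822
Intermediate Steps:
-45208/(-1053) + h/(-26084) = -45208/(-1053) - 49281/(-26084) = -45208*(-1/1053) - 49281*(-1/26084) = 45208/1053 + 49281/26084 = 1231098365/27466452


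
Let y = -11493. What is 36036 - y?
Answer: 47529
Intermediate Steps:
36036 - y = 36036 - 1*(-11493) = 36036 + 11493 = 47529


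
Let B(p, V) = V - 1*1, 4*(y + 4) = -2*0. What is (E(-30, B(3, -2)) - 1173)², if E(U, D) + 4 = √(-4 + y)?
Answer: 1385321 - 4708*I*√2 ≈ 1.3853e+6 - 6658.1*I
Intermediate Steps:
y = -4 (y = -4 + (-2*0)/4 = -4 + (¼)*0 = -4 + 0 = -4)
B(p, V) = -1 + V (B(p, V) = V - 1 = -1 + V)
E(U, D) = -4 + 2*I*√2 (E(U, D) = -4 + √(-4 - 4) = -4 + √(-8) = -4 + 2*I*√2)
(E(-30, B(3, -2)) - 1173)² = ((-4 + 2*I*√2) - 1173)² = (-1177 + 2*I*√2)²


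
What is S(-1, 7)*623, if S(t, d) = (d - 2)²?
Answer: 15575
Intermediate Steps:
S(t, d) = (-2 + d)²
S(-1, 7)*623 = (-2 + 7)²*623 = 5²*623 = 25*623 = 15575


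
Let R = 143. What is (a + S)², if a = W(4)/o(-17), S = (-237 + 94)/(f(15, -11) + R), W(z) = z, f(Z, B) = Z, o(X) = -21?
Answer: 13213225/11009124 ≈ 1.2002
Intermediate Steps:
S = -143/158 (S = (-237 + 94)/(15 + 143) = -143/158 ≈ -0.90506)
a = -4/21 (a = 4/(-21) = 4*(-1/21) = -4/21 ≈ -0.19048)
(a + S)² = (-4/21 - 143/158)² = (-3635/3318)² = 13213225/11009124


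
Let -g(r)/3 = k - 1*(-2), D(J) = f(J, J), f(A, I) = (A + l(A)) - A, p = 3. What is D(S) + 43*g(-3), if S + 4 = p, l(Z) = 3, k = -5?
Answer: 390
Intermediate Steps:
S = -1 (S = -4 + 3 = -1)
f(A, I) = 3 (f(A, I) = (A + 3) - A = (3 + A) - A = 3)
D(J) = 3
g(r) = 9 (g(r) = -3*(-5 - 1*(-2)) = -3*(-5 + 2) = -3*(-3) = 9)
D(S) + 43*g(-3) = 3 + 43*9 = 3 + 387 = 390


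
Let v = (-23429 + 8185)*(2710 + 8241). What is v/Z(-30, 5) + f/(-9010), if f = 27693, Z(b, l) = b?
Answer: 1769531689/318 ≈ 5.5646e+6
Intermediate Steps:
v = -166937044 (v = -15244*10951 = -166937044)
v/Z(-30, 5) + f/(-9010) = -166937044/(-30) + 27693/(-9010) = -166937044*(-1/30) + 27693*(-1/9010) = 83468522/15 - 1629/530 = 1769531689/318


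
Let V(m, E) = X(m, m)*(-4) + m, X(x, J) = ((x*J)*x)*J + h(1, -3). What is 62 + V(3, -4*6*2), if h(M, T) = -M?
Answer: -255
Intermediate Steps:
X(x, J) = -1 + J²*x² (X(x, J) = ((x*J)*x)*J - 1*1 = ((J*x)*x)*J - 1 = (J*x²)*J - 1 = J²*x² - 1 = -1 + J²*x²)
V(m, E) = 4 + m - 4*m⁴ (V(m, E) = (-1 + m²*m²)*(-4) + m = (-1 + m⁴)*(-4) + m = (4 - 4*m⁴) + m = 4 + m - 4*m⁴)
62 + V(3, -4*6*2) = 62 + (4 + 3 - 4*3⁴) = 62 + (4 + 3 - 4*81) = 62 + (4 + 3 - 324) = 62 - 317 = -255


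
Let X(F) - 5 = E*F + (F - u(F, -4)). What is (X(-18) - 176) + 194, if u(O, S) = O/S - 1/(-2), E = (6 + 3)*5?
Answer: -810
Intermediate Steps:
E = 45 (E = 9*5 = 45)
u(O, S) = ½ + O/S (u(O, S) = O/S - 1*(-½) = O/S + ½ = ½ + O/S)
X(F) = 9/2 + 185*F/4 (X(F) = 5 + (45*F + (F - (F + (½)*(-4))/(-4))) = 5 + (45*F + (F - (-1)*(F - 2)/4)) = 5 + (45*F + (F - (-1)*(-2 + F)/4)) = 5 + (45*F + (F - (½ - F/4))) = 5 + (45*F + (F + (-½ + F/4))) = 5 + (45*F + (-½ + 5*F/4)) = 5 + (-½ + 185*F/4) = 9/2 + 185*F/4)
(X(-18) - 176) + 194 = ((9/2 + (185/4)*(-18)) - 176) + 194 = ((9/2 - 1665/2) - 176) + 194 = (-828 - 176) + 194 = -1004 + 194 = -810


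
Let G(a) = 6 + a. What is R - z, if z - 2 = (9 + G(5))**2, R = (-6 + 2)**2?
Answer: -386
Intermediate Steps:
R = 16 (R = (-4)**2 = 16)
z = 402 (z = 2 + (9 + (6 + 5))**2 = 2 + (9 + 11)**2 = 2 + 20**2 = 2 + 400 = 402)
R - z = 16 - 1*402 = 16 - 402 = -386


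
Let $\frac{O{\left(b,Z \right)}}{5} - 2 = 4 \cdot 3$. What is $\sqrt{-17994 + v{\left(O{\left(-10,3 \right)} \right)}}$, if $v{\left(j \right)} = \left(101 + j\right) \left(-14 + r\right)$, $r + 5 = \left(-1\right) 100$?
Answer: $i \sqrt{38343} \approx 195.81 i$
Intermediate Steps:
$r = -105$ ($r = -5 - 100 = -105$)
$O{\left(b,Z \right)} = 70$ ($O{\left(b,Z \right)} = 10 + 5 \cdot 4 \cdot 3 = 10 + 5 \cdot 12 = 10 + 60 = 70$)
$v{\left(j \right)} = -12019 - 119 j$ ($v{\left(j \right)} = \left(101 + j\right) \left(-14 - 105\right) = \left(101 + j\right) \left(-119\right) = -12019 - 119 j$)
$\sqrt{-17994 + v{\left(O{\left(-10,3 \right)} \right)}} = \sqrt{-17994 - 20349} = \sqrt{-38343} = i \sqrt{38343}$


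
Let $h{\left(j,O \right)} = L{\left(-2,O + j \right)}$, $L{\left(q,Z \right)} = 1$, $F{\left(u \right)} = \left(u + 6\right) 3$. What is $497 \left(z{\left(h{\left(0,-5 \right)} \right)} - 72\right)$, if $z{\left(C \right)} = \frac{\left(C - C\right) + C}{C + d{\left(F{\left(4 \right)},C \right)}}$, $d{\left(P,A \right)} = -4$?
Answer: $- \frac{107849}{3} \approx -35950.0$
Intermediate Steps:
$F{\left(u \right)} = 18 + 3 u$ ($F{\left(u \right)} = \left(6 + u\right) 3 = 18 + 3 u$)
$h{\left(j,O \right)} = 1$
$z{\left(C \right)} = \frac{C}{-4 + C}$ ($z{\left(C \right)} = \frac{\left(C - C\right) + C}{C - 4} = \frac{0 + C}{-4 + C} = \frac{C}{-4 + C}$)
$497 \left(z{\left(h{\left(0,-5 \right)} \right)} - 72\right) = 497 \left(1 \frac{1}{-4 + 1} - 72\right) = 497 \left(1 \frac{1}{-3} - 72\right) = 497 \left(1 \left(- \frac{1}{3}\right) - 72\right) = 497 \left(- \frac{1}{3} - 72\right) = 497 \left(- \frac{217}{3}\right) = - \frac{107849}{3}$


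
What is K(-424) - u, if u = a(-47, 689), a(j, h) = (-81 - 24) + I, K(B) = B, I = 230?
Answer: -549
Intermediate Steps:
a(j, h) = 125 (a(j, h) = (-81 - 24) + 230 = -105 + 230 = 125)
u = 125
K(-424) - u = -424 - 1*125 = -424 - 125 = -549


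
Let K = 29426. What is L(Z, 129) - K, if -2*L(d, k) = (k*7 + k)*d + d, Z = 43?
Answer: -103271/2 ≈ -51636.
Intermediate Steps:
L(d, k) = -d/2 - 4*d*k (L(d, k) = -((k*7 + k)*d + d)/2 = -((7*k + k)*d + d)/2 = -((8*k)*d + d)/2 = -(8*d*k + d)/2 = -(d + 8*d*k)/2 = -d/2 - 4*d*k)
L(Z, 129) - K = -1/2*43*(1 + 8*129) - 1*29426 = -1/2*43*(1 + 1032) - 29426 = -1/2*43*1033 - 29426 = -44419/2 - 29426 = -103271/2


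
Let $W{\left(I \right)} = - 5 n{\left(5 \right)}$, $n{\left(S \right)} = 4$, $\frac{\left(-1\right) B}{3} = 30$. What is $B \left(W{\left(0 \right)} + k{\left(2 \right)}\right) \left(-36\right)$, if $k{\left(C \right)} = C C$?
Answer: $-51840$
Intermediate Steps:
$B = -90$ ($B = \left(-3\right) 30 = -90$)
$k{\left(C \right)} = C^{2}$
$W{\left(I \right)} = -20$ ($W{\left(I \right)} = \left(-5\right) 4 = -20$)
$B \left(W{\left(0 \right)} + k{\left(2 \right)}\right) \left(-36\right) = - 90 \left(-20 + 2^{2}\right) \left(-36\right) = - 90 \left(-20 + 4\right) \left(-36\right) = \left(-90\right) \left(-16\right) \left(-36\right) = 1440 \left(-36\right) = -51840$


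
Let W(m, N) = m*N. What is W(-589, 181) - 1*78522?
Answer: -185131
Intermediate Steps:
W(m, N) = N*m
W(-589, 181) - 1*78522 = 181*(-589) - 1*78522 = -106609 - 78522 = -185131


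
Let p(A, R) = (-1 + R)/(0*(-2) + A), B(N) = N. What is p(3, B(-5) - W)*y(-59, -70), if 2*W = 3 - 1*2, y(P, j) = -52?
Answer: 338/3 ≈ 112.67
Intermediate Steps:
W = ½ (W = (3 - 1*2)/2 = (3 - 2)/2 = (½)*1 = ½ ≈ 0.50000)
p(A, R) = (-1 + R)/A (p(A, R) = (-1 + R)/(0 + A) = (-1 + R)/A)
p(3, B(-5) - W)*y(-59, -70) = ((-1 + (-5 - 1*½))/3)*(-52) = ((-1 + (-5 - ½))/3)*(-52) = ((-1 - 11/2)/3)*(-52) = ((⅓)*(-13/2))*(-52) = -13/6*(-52) = 338/3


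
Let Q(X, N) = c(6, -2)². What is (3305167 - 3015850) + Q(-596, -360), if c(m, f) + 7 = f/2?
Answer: 289381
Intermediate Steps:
c(m, f) = -7 + f/2
Q(X, N) = 64 (Q(X, N) = (-7 + (½)*(-2))² = (-7 - 1)² = (-8)² = 64)
(3305167 - 3015850) + Q(-596, -360) = (3305167 - 3015850) + 64 = 289317 + 64 = 289381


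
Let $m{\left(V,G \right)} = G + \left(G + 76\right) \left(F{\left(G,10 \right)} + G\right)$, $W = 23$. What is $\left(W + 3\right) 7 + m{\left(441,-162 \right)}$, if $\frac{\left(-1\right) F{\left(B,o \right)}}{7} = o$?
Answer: $19972$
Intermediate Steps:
$F{\left(B,o \right)} = - 7 o$
$m{\left(V,G \right)} = G + \left(-70 + G\right) \left(76 + G\right)$ ($m{\left(V,G \right)} = G + \left(G + 76\right) \left(\left(-7\right) 10 + G\right) = G + \left(76 + G\right) \left(-70 + G\right) = G + \left(-70 + G\right) \left(76 + G\right)$)
$\left(W + 3\right) 7 + m{\left(441,-162 \right)} = \left(23 + 3\right) 7 + \left(-5320 + \left(-162\right)^{2} + 7 \left(-162\right)\right) = 26 \cdot 7 - -19790 = 182 + 19790 = 19972$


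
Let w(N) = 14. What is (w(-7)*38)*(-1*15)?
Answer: -7980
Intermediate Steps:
(w(-7)*38)*(-1*15) = (14*38)*(-1*15) = 532*(-15) = -7980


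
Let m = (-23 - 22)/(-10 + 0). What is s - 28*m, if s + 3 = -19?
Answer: -148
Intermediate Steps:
s = -22 (s = -3 - 19 = -22)
m = 9/2 (m = -45/(-10) = -45*(-⅒) = 9/2 ≈ 4.5000)
s - 28*m = -22 - 28*9/2 = -22 - 126 = -148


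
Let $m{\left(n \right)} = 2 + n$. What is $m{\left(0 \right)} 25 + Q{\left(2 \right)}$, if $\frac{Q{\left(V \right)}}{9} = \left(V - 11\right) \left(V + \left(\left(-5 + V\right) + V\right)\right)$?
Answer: $-31$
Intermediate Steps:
$Q{\left(V \right)} = 9 \left(-11 + V\right) \left(-5 + 3 V\right)$ ($Q{\left(V \right)} = 9 \left(V - 11\right) \left(V + \left(\left(-5 + V\right) + V\right)\right) = 9 \left(-11 + V\right) \left(V + \left(-5 + 2 V\right)\right) = 9 \left(-11 + V\right) \left(-5 + 3 V\right)$)
$m{\left(0 \right)} 25 + Q{\left(2 \right)} = \left(2 + 0\right) 25 + \left(495 - 684 + 27 \cdot 2^{2}\right) = 2 \cdot 25 + \left(495 - 684 + 27 \cdot 4\right) = 50 + \left(495 - 684 + 108\right) = 50 - 81 = -31$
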